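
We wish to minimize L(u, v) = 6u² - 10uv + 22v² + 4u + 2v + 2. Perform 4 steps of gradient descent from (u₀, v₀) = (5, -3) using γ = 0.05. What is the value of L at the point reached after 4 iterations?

4480.52521654

∇L = (12u - 10v + 4, -10u + 44v + 2)
(u₁, v₁) = (5, -3) − 0.05·(94, -180) = (0.3, 6)
(u₂, v₂) = (0.3, 6) − 0.05·(-52.4, 263) = (2.92, -7.15)
(u₃, v₃) = (2.92, -7.15) − 0.05·(110.54, -341.8) = (-2.607, 9.94)
(u₄, v₄) = (-2.607, 9.94) − 0.05·(-126.684, 465.43) = (3.7272, -13.3315)
L(3.7272, -13.3315) = 4480.52521654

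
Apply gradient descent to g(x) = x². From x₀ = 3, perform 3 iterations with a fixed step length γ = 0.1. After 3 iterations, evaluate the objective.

g′(x) = 2x
Step 1: g′(3) = 6; x₁ = 3 − 0.1·6 = 2.4
Step 2: g′(2.4) = 4.8; x₂ = 2.4 − 0.1·4.8 = 1.92
Step 3: g′(1.92) = 3.84; x₃ = 1.92 − 0.1·3.84 = 1.536
g(1.536) = 2.359296

2.359296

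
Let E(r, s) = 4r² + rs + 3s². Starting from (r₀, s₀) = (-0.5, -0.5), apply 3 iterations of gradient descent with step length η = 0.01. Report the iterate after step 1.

∇E = (8r + s, r + 6s)
(r₁, s₁) = (-0.5, -0.5) − 0.01·(-4.5, -3.5) = (-0.455, -0.465)

(-0.455, -0.465)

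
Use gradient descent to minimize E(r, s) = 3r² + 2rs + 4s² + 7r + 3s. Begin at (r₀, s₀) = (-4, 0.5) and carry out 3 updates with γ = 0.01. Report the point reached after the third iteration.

∇E = (6r + 2s + 7, 2r + 8s + 3)
(r₁, s₁) = (-4, 0.5) − 0.01·(-16, -1) = (-3.84, 0.51)
(r₂, s₂) = (-3.84, 0.51) − 0.01·(-15.02, -0.6) = (-3.6898, 0.516)
(r₃, s₃) = (-3.6898, 0.516) − 0.01·(-14.1068, -0.2516) = (-3.548732, 0.518516)

(-3.548732, 0.518516)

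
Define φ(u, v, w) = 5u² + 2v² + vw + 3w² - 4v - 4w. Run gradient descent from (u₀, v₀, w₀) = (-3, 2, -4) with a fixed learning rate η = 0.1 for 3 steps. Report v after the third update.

1.48

∇φ = (10u, 4v + w - 4, v + 6w - 4)
Step 1: at (-3, 2, -4), ∇φ = (-30, 0, -26) → (-3, 2, -4) − 0.1·(-30, 0, -26) = (0, 2, -1.4)
Step 2: at (0, 2, -1.4), ∇φ = (0, 2.6, -10.4) → (0, 2, -1.4) − 0.1·(0, 2.6, -10.4) = (0, 1.74, -0.36)
Step 3: at (0, 1.74, -0.36), ∇φ = (0, 2.6, -4.42) → (0, 1.74, -0.36) − 0.1·(0, 2.6, -4.42) = (0, 1.48, 0.082)
v = 1.48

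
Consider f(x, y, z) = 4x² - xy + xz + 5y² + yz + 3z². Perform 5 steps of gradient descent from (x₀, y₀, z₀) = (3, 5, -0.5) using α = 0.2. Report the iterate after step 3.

(0.716, -4.748, -1.124)

∇f = (8x - y + z, -x + 10y + z, x + y + 6z)
(x₁, y₁, z₁) = (3, 5, -0.5) − 0.2·(18.5, 46.5, 5) = (-0.7, -4.3, -1.5)
(x₂, y₂, z₂) = (-0.7, -4.3, -1.5) − 0.2·(-2.8, -43.8, -14) = (-0.14, 4.46, 1.3)
(x₃, y₃, z₃) = (-0.14, 4.46, 1.3) − 0.2·(-4.28, 46.04, 12.12) = (0.716, -4.748, -1.124)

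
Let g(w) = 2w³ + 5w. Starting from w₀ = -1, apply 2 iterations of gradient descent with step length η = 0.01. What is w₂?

g′(w) = 6w² + 5
w₁ = -1 − 0.01·11 = -1.11
w₂ = -1.11 − 0.01·12.3926 = -1.233926

-1.233926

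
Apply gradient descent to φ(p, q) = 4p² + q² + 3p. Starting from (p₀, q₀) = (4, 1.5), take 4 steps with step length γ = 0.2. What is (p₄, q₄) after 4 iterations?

∇φ = (8p + 3, 2q)
(p₁, q₁) = (4, 1.5) − 0.2·(35, 3) = (-3, 0.9)
(p₂, q₂) = (-3, 0.9) − 0.2·(-21, 1.8) = (1.2, 0.54)
(p₃, q₃) = (1.2, 0.54) − 0.2·(12.6, 1.08) = (-1.32, 0.324)
(p₄, q₄) = (-1.32, 0.324) − 0.2·(-7.56, 0.648) = (0.192, 0.1944)

(0.192, 0.1944)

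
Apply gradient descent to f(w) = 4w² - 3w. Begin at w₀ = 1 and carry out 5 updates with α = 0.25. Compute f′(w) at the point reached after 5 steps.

-5

f′(w) = 8w - 3
Step 1: f′(1) = 5; w₁ = 1 − 0.25·5 = -0.25
Step 2: f′(-0.25) = -5; w₂ = -0.25 − 0.25·(-5) = 1
Step 3: f′(1) = 5; w₃ = 1 − 0.25·5 = -0.25
Step 4: f′(-0.25) = -5; w₄ = -0.25 − 0.25·(-5) = 1
Step 5: f′(1) = 5; w₅ = 1 − 0.25·5 = -0.25
f′(w) at (-0.25) = -5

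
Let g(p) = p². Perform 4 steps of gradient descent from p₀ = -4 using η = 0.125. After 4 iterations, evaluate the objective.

1.601806640625

g′(p) = 2p
p₁ = -4 − 0.125·(-8) = -3
p₂ = -3 − 0.125·(-6) = -2.25
p₃ = -2.25 − 0.125·(-4.5) = -1.6875
p₄ = -1.6875 − 0.125·(-3.375) = -1.265625
g(-1.265625) = 1.601806640625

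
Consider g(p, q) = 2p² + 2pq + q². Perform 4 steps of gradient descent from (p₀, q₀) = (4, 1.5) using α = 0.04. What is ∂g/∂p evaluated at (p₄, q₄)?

7.58504192

∇g = (4p + 2q, 2p + 2q)
Step 1: at (4, 1.5), ∇g = (19, 11) → (4, 1.5) − 0.04·(19, 11) = (3.24, 1.06)
Step 2: at (3.24, 1.06), ∇g = (15.08, 8.6) → (3.24, 1.06) − 0.04·(15.08, 8.6) = (2.6368, 0.716)
Step 3: at (2.6368, 0.716), ∇g = (11.9792, 6.7056) → (2.6368, 0.716) − 0.04·(11.9792, 6.7056) = (2.157632, 0.447776)
Step 4: at (2.157632, 0.447776), ∇g = (9.52608, 5.210816) → (2.157632, 0.447776) − 0.04·(9.52608, 5.210816) = (1.7765888, 0.23934336)
∂g/∂p at (1.7765888, 0.23934336) = 7.58504192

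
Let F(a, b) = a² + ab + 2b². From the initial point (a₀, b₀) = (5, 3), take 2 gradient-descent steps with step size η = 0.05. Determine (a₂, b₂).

(3.8075, 1.5025)

∇F = (2a + b, a + 4b)
Step 1: at (5, 3), ∇F = (13, 17) → (5, 3) − 0.05·(13, 17) = (4.35, 2.15)
Step 2: at (4.35, 2.15), ∇F = (10.85, 12.95) → (4.35, 2.15) − 0.05·(10.85, 12.95) = (3.8075, 1.5025)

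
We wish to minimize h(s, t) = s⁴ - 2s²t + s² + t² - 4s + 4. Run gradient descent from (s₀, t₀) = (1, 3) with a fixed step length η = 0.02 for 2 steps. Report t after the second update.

∇h = (4s³ - 4st + 2s - 4, -2s² + 2t)
Step 1: at (1, 3), ∇h = (-10, 4) → (1, 3) − 0.02·(-10, 4) = (1.2, 2.92)
Step 2: at (1.2, 2.92), ∇h = (-8.704, 2.96) → (1.2, 2.92) − 0.02·(-8.704, 2.96) = (1.37408, 2.8608)
t = 2.8608

2.8608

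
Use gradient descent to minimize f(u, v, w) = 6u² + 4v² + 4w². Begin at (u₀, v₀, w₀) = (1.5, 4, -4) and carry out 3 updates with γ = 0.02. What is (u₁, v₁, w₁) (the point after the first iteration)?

∇f = (12u, 8v, 8w)
(u₁, v₁, w₁) = (1.5, 4, -4) − 0.02·(18, 32, -32) = (1.14, 3.36, -3.36)

(1.14, 3.36, -3.36)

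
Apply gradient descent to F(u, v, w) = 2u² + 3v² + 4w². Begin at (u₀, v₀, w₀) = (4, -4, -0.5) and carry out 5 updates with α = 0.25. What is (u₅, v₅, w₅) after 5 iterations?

∇F = (4u, 6v, 8w)
Step 1: at (4, -4, -0.5), ∇F = (16, -24, -4) → (4, -4, -0.5) − 0.25·(16, -24, -4) = (0, 2, 0.5)
Step 2: at (0, 2, 0.5), ∇F = (0, 12, 4) → (0, 2, 0.5) − 0.25·(0, 12, 4) = (0, -1, -0.5)
Step 3: at (0, -1, -0.5), ∇F = (0, -6, -4) → (0, -1, -0.5) − 0.25·(0, -6, -4) = (0, 0.5, 0.5)
Step 4: at (0, 0.5, 0.5), ∇F = (0, 3, 4) → (0, 0.5, 0.5) − 0.25·(0, 3, 4) = (0, -0.25, -0.5)
Step 5: at (0, -0.25, -0.5), ∇F = (0, -1.5, -4) → (0, -0.25, -0.5) − 0.25·(0, -1.5, -4) = (0, 0.125, 0.5)

(0, 0.125, 0.5)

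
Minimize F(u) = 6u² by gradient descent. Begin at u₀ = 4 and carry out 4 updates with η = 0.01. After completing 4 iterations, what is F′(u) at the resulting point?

28.78537728

F′(u) = 12u
u₁ = 4 − 0.01·48 = 3.52
u₂ = 3.52 − 0.01·42.24 = 3.0976
u₃ = 3.0976 − 0.01·37.1712 = 2.725888
u₄ = 2.725888 − 0.01·32.710656 = 2.39878144
F′(u) at (2.39878144) = 28.78537728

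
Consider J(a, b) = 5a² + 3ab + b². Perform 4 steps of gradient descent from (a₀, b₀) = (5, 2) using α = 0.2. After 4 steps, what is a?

∇J = (10a + 3b, 3a + 2b)
(a₁, b₁) = (5, 2) − 0.2·(56, 19) = (-6.2, -1.8)
(a₂, b₂) = (-6.2, -1.8) − 0.2·(-67.4, -22.2) = (7.28, 2.64)
(a₃, b₃) = (7.28, 2.64) − 0.2·(80.72, 27.12) = (-8.864, -2.784)
(a₄, b₄) = (-8.864, -2.784) − 0.2·(-96.992, -32.16) = (10.5344, 3.648)
a = 10.5344

10.5344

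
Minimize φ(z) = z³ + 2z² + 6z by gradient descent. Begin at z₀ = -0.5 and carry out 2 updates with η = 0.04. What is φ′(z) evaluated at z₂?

4.799048999472

φ′(z) = 3z² + 4z + 6
Step 1: φ′(-0.5) = 4.75; z₁ = -0.5 − 0.04·4.75 = -0.69
Step 2: φ′(-0.69) = 4.6683; z₂ = -0.69 − 0.04·4.6683 = -0.876732
φ′(z) at (-0.876732) = 4.799048999472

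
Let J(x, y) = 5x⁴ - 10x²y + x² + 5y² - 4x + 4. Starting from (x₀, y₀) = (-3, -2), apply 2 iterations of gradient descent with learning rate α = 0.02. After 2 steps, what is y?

21.792

∇J = (20x³ - 20xy + 2x - 4, -10x² + 10y)
(x₁, y₁) = (-3, -2) − 0.02·(-670, -110) = (10.4, 0.2)
(x₂, y₂) = (10.4, 0.2) − 0.02·(22472.48, -1079.6) = (-439.0496, 21.792)
y = 21.792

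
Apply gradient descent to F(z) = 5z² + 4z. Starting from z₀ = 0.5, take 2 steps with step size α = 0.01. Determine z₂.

F′(z) = 10z + 4
z₁ = 0.5 − 0.01·9 = 0.41
z₂ = 0.41 − 0.01·8.1 = 0.329

0.329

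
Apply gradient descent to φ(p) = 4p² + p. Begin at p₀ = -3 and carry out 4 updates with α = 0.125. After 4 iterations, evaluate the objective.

φ′(p) = 8p + 1
Step 1: φ′(-3) = -23; p₁ = -3 − 0.125·(-23) = -0.125
Step 2: φ′(-0.125) = 0; p₂ = -0.125 − 0.125·0 = -0.125
Step 3: φ′(-0.125) = 0; p₃ = -0.125 − 0.125·0 = -0.125
Step 4: φ′(-0.125) = 0; p₄ = -0.125 − 0.125·0 = -0.125
φ(-0.125) = -0.0625

-0.0625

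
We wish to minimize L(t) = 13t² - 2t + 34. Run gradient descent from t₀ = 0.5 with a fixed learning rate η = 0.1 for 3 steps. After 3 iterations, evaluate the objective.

L′(t) = 26t - 2
Step 1: L′(0.5) = 11; t₁ = 0.5 − 0.1·11 = -0.6
Step 2: L′(-0.6) = -17.6; t₂ = -0.6 − 0.1·(-17.6) = 1.16
Step 3: L′(1.16) = 28.16; t₃ = 1.16 − 0.1·28.16 = -1.656
L(-1.656) = 72.962368

72.962368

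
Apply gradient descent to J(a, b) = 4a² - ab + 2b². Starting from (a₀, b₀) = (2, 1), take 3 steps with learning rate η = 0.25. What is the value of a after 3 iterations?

-1.984375

∇J = (8a - b, -a + 4b)
Step 1: at (2, 1), ∇J = (15, 2) → (2, 1) − 0.25·(15, 2) = (-1.75, 0.5)
Step 2: at (-1.75, 0.5), ∇J = (-14.5, 3.75) → (-1.75, 0.5) − 0.25·(-14.5, 3.75) = (1.875, -0.4375)
Step 3: at (1.875, -0.4375), ∇J = (15.4375, -3.625) → (1.875, -0.4375) − 0.25·(15.4375, -3.625) = (-1.984375, 0.46875)
a = -1.984375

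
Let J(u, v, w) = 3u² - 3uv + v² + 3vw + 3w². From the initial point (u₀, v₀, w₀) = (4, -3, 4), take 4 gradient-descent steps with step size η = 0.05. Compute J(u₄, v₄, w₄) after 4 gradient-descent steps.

2.744447915625

∇J = (6u - 3v, -3u + 2v + 3w, 3v + 6w)
Step 1: at (4, -3, 4), ∇J = (33, -6, 15) → (4, -3, 4) − 0.05·(33, -6, 15) = (2.35, -2.7, 3.25)
Step 2: at (2.35, -2.7, 3.25), ∇J = (22.2, -2.7, 11.4) → (2.35, -2.7, 3.25) − 0.05·(22.2, -2.7, 11.4) = (1.24, -2.565, 2.68)
Step 3: at (1.24, -2.565, 2.68), ∇J = (15.135, -0.81, 8.385) → (1.24, -2.565, 2.68) − 0.05·(15.135, -0.81, 8.385) = (0.48325, -2.5245, 2.26075)
Step 4: at (0.48325, -2.5245, 2.26075), ∇J = (10.473, 0.2835, 5.991) → (0.48325, -2.5245, 2.26075) − 0.05·(10.473, 0.2835, 5.991) = (-0.0404, -2.538675, 1.9612)
J(-0.0404, -2.538675, 1.9612) = 2.744447915625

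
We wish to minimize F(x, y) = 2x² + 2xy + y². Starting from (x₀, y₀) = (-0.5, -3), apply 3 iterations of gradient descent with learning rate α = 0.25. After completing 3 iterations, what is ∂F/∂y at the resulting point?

∇F = (4x + 2y, 2x + 2y)
Step 1: at (-0.5, -3), ∇F = (-8, -7) → (-0.5, -3) − 0.25·(-8, -7) = (1.5, -1.25)
Step 2: at (1.5, -1.25), ∇F = (3.5, 0.5) → (1.5, -1.25) − 0.25·(3.5, 0.5) = (0.625, -1.375)
Step 3: at (0.625, -1.375), ∇F = (-0.25, -1.5) → (0.625, -1.375) − 0.25·(-0.25, -1.5) = (0.6875, -1)
∂F/∂y at (0.6875, -1) = -0.625

-0.625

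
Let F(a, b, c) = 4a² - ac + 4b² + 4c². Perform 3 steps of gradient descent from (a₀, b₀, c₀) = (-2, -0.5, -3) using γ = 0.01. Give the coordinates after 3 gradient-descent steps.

(-1.634107, -0.389344, -2.387678)

∇F = (8a - c, 8b, -a + 8c)
Step 1: at (-2, -0.5, -3), ∇F = (-13, -4, -22) → (-2, -0.5, -3) − 0.01·(-13, -4, -22) = (-1.87, -0.46, -2.78)
Step 2: at (-1.87, -0.46, -2.78), ∇F = (-12.18, -3.68, -20.37) → (-1.87, -0.46, -2.78) − 0.01·(-12.18, -3.68, -20.37) = (-1.7482, -0.4232, -2.5763)
Step 3: at (-1.7482, -0.4232, -2.5763), ∇F = (-11.4093, -3.3856, -18.8622) → (-1.7482, -0.4232, -2.5763) − 0.01·(-11.4093, -3.3856, -18.8622) = (-1.634107, -0.389344, -2.387678)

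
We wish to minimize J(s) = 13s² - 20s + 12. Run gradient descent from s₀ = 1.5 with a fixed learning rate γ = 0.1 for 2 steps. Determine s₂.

2.64

J′(s) = 26s - 20
s₁ = 1.5 − 0.1·19 = -0.4
s₂ = -0.4 − 0.1·(-30.4) = 2.64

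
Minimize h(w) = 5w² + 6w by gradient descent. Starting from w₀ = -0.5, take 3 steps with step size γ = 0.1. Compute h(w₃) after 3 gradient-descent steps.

-1.8

h′(w) = 10w + 6
Step 1: h′(-0.5) = 1; w₁ = -0.5 − 0.1·1 = -0.6
Step 2: h′(-0.6) = 0; w₂ = -0.6 − 0.1·0 = -0.6
Step 3: h′(-0.6) = 0; w₃ = -0.6 − 0.1·0 = -0.6
h(-0.6) = -1.8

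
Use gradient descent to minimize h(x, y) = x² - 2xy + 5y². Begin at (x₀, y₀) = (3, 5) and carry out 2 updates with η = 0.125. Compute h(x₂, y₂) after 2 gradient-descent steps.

∇h = (2x - 2y, -2x + 10y)
Step 1: at (3, 5), ∇h = (-4, 44) → (3, 5) − 0.125·(-4, 44) = (3.5, -0.5)
Step 2: at (3.5, -0.5), ∇h = (8, -12) → (3.5, -0.5) − 0.125·(8, -12) = (2.5, 1)
h(2.5, 1) = 6.25

6.25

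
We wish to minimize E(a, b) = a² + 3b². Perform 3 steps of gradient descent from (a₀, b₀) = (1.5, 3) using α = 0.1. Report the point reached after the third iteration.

∇E = (2a, 6b)
Step 1: at (1.5, 3), ∇E = (3, 18) → (1.5, 3) − 0.1·(3, 18) = (1.2, 1.2)
Step 2: at (1.2, 1.2), ∇E = (2.4, 7.2) → (1.2, 1.2) − 0.1·(2.4, 7.2) = (0.96, 0.48)
Step 3: at (0.96, 0.48), ∇E = (1.92, 2.88) → (0.96, 0.48) − 0.1·(1.92, 2.88) = (0.768, 0.192)

(0.768, 0.192)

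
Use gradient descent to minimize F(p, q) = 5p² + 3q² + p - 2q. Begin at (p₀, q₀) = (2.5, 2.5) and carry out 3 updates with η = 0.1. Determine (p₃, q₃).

(-0.1, 0.472)

∇F = (10p + 1, 6q - 2)
(p₁, q₁) = (2.5, 2.5) − 0.1·(26, 13) = (-0.1, 1.2)
(p₂, q₂) = (-0.1, 1.2) − 0.1·(0, 5.2) = (-0.1, 0.68)
(p₃, q₃) = (-0.1, 0.68) − 0.1·(0, 2.08) = (-0.1, 0.472)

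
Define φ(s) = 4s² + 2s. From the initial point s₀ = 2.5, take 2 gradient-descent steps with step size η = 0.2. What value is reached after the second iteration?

0.74

φ′(s) = 8s + 2
Step 1: φ′(2.5) = 22; s₁ = 2.5 − 0.2·22 = -1.9
Step 2: φ′(-1.9) = -13.2; s₂ = -1.9 − 0.2·(-13.2) = 0.74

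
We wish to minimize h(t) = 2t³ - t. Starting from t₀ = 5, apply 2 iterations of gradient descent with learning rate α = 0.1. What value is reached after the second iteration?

-68.606

h′(t) = 6t² - 1
t₁ = 5 − 0.1·149 = -9.9
t₂ = -9.9 − 0.1·587.06 = -68.606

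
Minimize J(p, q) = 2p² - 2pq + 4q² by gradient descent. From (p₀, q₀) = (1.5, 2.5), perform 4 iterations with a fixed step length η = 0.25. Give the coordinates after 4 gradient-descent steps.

(-1.40625, 3.40625)

∇J = (4p - 2q, -2p + 8q)
Step 1: at (1.5, 2.5), ∇J = (1, 17) → (1.5, 2.5) − 0.25·(1, 17) = (1.25, -1.75)
Step 2: at (1.25, -1.75), ∇J = (8.5, -16.5) → (1.25, -1.75) − 0.25·(8.5, -16.5) = (-0.875, 2.375)
Step 3: at (-0.875, 2.375), ∇J = (-8.25, 20.75) → (-0.875, 2.375) − 0.25·(-8.25, 20.75) = (1.1875, -2.8125)
Step 4: at (1.1875, -2.8125), ∇J = (10.375, -24.875) → (1.1875, -2.8125) − 0.25·(10.375, -24.875) = (-1.40625, 3.40625)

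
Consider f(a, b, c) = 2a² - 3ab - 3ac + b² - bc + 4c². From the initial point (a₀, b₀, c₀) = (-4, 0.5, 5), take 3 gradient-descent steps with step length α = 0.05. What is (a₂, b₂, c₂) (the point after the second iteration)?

∇f = (4a - 3b - 3c, -3a + 2b - c, -3a - b + 8c)
Step 1: at (-4, 0.5, 5), ∇f = (-32.5, 8, 51.5) → (-4, 0.5, 5) − 0.05·(-32.5, 8, 51.5) = (-2.375, 0.1, 2.425)
Step 2: at (-2.375, 0.1, 2.425), ∇f = (-17.075, 4.9, 26.425) → (-2.375, 0.1, 2.425) − 0.05·(-17.075, 4.9, 26.425) = (-1.52125, -0.145, 1.10375)

(-1.52125, -0.145, 1.10375)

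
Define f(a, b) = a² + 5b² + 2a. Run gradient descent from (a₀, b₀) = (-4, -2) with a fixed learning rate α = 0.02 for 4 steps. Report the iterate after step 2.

∇f = (2a + 2, 10b)
Step 1: at (-4, -2), ∇f = (-6, -20) → (-4, -2) − 0.02·(-6, -20) = (-3.88, -1.6)
Step 2: at (-3.88, -1.6), ∇f = (-5.76, -16) → (-3.88, -1.6) − 0.02·(-5.76, -16) = (-3.7648, -1.28)

(-3.7648, -1.28)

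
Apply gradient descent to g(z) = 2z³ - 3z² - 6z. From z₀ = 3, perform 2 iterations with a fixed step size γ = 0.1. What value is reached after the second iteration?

0.6

g′(z) = 6z² - 6z - 6
z₁ = 3 − 0.1·30 = 0
z₂ = 0 − 0.1·(-6) = 0.6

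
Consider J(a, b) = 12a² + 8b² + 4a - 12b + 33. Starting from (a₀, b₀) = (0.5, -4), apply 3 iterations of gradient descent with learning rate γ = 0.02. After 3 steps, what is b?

∇J = (24a + 4, 16b - 12)
(a₁, b₁) = (0.5, -4) − 0.02·(16, -76) = (0.18, -2.48)
(a₂, b₂) = (0.18, -2.48) − 0.02·(8.32, -51.68) = (0.0136, -1.4464)
(a₃, b₃) = (0.0136, -1.4464) − 0.02·(4.3264, -35.1424) = (-0.072928, -0.743552)
b = -0.743552

-0.743552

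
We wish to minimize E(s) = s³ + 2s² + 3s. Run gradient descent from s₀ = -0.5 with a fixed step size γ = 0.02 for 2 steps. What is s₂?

-0.5693735

E′(s) = 3s² + 4s + 3
s₁ = -0.5 − 0.02·1.75 = -0.535
s₂ = -0.535 − 0.02·1.718675 = -0.5693735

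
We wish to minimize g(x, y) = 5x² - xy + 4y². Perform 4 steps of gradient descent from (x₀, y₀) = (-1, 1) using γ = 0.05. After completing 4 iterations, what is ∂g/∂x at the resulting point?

-0.43016875

∇g = (10x - y, -x + 8y)
Step 1: at (-1, 1), ∇g = (-11, 9) → (-1, 1) − 0.05·(-11, 9) = (-0.45, 0.55)
Step 2: at (-0.45, 0.55), ∇g = (-5.05, 4.85) → (-0.45, 0.55) − 0.05·(-5.05, 4.85) = (-0.1975, 0.3075)
Step 3: at (-0.1975, 0.3075), ∇g = (-2.2825, 2.6575) → (-0.1975, 0.3075) − 0.05·(-2.2825, 2.6575) = (-0.083375, 0.174625)
Step 4: at (-0.083375, 0.174625), ∇g = (-1.008375, 1.480375) → (-0.083375, 0.174625) − 0.05·(-1.008375, 1.480375) = (-0.03295625, 0.10060625)
∂g/∂x at (-0.03295625, 0.10060625) = -0.43016875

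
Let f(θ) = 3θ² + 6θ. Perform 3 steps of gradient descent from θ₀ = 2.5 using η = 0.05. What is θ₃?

f′(θ) = 6θ + 6
Step 1: f′(2.5) = 21; θ₁ = 2.5 − 0.05·21 = 1.45
Step 2: f′(1.45) = 14.7; θ₂ = 1.45 − 0.05·14.7 = 0.715
Step 3: f′(0.715) = 10.29; θ₃ = 0.715 − 0.05·10.29 = 0.2005

0.2005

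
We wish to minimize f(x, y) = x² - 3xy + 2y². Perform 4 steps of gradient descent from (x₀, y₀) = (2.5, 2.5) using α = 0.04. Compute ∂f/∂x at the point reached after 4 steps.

-1.1292928

∇f = (2x - 3y, -3x + 4y)
(x₁, y₁) = (2.5, 2.5) − 0.04·(-2.5, 2.5) = (2.6, 2.4)
(x₂, y₂) = (2.6, 2.4) − 0.04·(-2, 1.8) = (2.68, 2.328)
(x₃, y₃) = (2.68, 2.328) − 0.04·(-1.624, 1.272) = (2.74496, 2.27712)
(x₄, y₄) = (2.74496, 2.27712) − 0.04·(-1.34144, 0.8736) = (2.7986176, 2.242176)
∂f/∂x at (2.7986176, 2.242176) = -1.1292928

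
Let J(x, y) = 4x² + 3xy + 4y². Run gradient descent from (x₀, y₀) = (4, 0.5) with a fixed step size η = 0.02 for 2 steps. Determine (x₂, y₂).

∇J = (8x + 3y, 3x + 8y)
Step 1: at (4, 0.5), ∇J = (33.5, 16) → (4, 0.5) − 0.02·(33.5, 16) = (3.33, 0.18)
Step 2: at (3.33, 0.18), ∇J = (27.18, 11.43) → (3.33, 0.18) − 0.02·(27.18, 11.43) = (2.7864, -0.0486)

(2.7864, -0.0486)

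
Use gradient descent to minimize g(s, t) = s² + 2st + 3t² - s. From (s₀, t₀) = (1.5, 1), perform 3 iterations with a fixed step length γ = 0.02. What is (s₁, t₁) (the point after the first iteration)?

(1.42, 0.82)

∇g = (2s + 2t - 1, 2s + 6t)
Step 1: at (1.5, 1), ∇g = (4, 9) → (1.5, 1) − 0.02·(4, 9) = (1.42, 0.82)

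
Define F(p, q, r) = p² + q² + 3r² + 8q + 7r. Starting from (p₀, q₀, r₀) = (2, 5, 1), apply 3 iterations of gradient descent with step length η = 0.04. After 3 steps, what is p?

∇F = (2p, 2q + 8, 6r + 7)
(p₁, q₁, r₁) = (2, 5, 1) − 0.04·(4, 18, 13) = (1.84, 4.28, 0.48)
(p₂, q₂, r₂) = (1.84, 4.28, 0.48) − 0.04·(3.68, 16.56, 9.88) = (1.6928, 3.6176, 0.0848)
(p₃, q₃, r₃) = (1.6928, 3.6176, 0.0848) − 0.04·(3.3856, 15.2352, 7.5088) = (1.557376, 3.008192, -0.215552)
p = 1.557376

1.557376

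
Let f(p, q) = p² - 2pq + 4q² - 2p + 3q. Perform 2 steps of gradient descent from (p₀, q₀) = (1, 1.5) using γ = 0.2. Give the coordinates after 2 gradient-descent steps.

∇f = (2p - 2q - 2, -2p + 8q + 3)
(p₁, q₁) = (1, 1.5) − 0.2·(-3, 13) = (1.6, -1.1)
(p₂, q₂) = (1.6, -1.1) − 0.2·(3.4, -9) = (0.92, 0.7)

(0.92, 0.7)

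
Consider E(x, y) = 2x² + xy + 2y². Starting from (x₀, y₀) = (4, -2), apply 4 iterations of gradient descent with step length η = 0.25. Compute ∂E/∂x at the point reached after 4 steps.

0.0546875

∇E = (4x + y, x + 4y)
(x₁, y₁) = (4, -2) − 0.25·(14, -4) = (0.5, -1)
(x₂, y₂) = (0.5, -1) − 0.25·(1, -3.5) = (0.25, -0.125)
(x₃, y₃) = (0.25, -0.125) − 0.25·(0.875, -0.25) = (0.03125, -0.0625)
(x₄, y₄) = (0.03125, -0.0625) − 0.25·(0.0625, -0.21875) = (0.015625, -0.0078125)
∂E/∂x at (0.015625, -0.0078125) = 0.0546875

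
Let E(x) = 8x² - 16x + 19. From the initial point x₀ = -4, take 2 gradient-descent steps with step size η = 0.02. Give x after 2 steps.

E′(x) = 16x - 16
Step 1: E′(-4) = -80; x₁ = -4 − 0.02·(-80) = -2.4
Step 2: E′(-2.4) = -54.4; x₂ = -2.4 − 0.02·(-54.4) = -1.312

-1.312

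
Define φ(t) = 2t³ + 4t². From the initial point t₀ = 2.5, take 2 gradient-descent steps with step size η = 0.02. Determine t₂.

φ′(t) = 6t² + 8t
Step 1: φ′(2.5) = 57.5; t₁ = 2.5 − 0.02·57.5 = 1.35
Step 2: φ′(1.35) = 21.735; t₂ = 1.35 − 0.02·21.735 = 0.9153

0.9153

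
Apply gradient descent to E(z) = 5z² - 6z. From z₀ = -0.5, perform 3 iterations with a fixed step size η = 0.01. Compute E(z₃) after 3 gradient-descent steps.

1.41521805

E′(z) = 10z - 6
Step 1: E′(-0.5) = -11; z₁ = -0.5 − 0.01·(-11) = -0.39
Step 2: E′(-0.39) = -9.9; z₂ = -0.39 − 0.01·(-9.9) = -0.291
Step 3: E′(-0.291) = -8.91; z₃ = -0.291 − 0.01·(-8.91) = -0.2019
E(-0.2019) = 1.41521805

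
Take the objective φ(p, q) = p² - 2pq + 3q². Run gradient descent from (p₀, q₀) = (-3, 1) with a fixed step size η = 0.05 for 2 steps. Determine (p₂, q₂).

∇φ = (2p - 2q, -2p + 6q)
(p₁, q₁) = (-3, 1) − 0.05·(-8, 12) = (-2.6, 0.4)
(p₂, q₂) = (-2.6, 0.4) − 0.05·(-6, 7.6) = (-2.3, 0.02)

(-2.3, 0.02)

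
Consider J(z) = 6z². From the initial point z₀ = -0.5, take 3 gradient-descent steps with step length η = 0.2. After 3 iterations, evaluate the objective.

11.294304

J′(z) = 12z
z₁ = -0.5 − 0.2·(-6) = 0.7
z₂ = 0.7 − 0.2·8.4 = -0.98
z₃ = -0.98 − 0.2·(-11.76) = 1.372
J(1.372) = 11.294304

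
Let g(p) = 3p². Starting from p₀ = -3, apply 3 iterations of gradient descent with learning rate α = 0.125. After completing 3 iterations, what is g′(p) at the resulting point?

g′(p) = 6p
Step 1: g′(-3) = -18; p₁ = -3 − 0.125·(-18) = -0.75
Step 2: g′(-0.75) = -4.5; p₂ = -0.75 − 0.125·(-4.5) = -0.1875
Step 3: g′(-0.1875) = -1.125; p₃ = -0.1875 − 0.125·(-1.125) = -0.046875
g′(p) at (-0.046875) = -0.28125

-0.28125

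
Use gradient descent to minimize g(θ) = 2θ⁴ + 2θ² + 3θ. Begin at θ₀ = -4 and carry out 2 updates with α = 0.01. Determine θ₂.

1.01375

g′(θ) = 8θ³ + 4θ + 3
θ₁ = -4 − 0.01·(-525) = 1.25
θ₂ = 1.25 − 0.01·23.625 = 1.01375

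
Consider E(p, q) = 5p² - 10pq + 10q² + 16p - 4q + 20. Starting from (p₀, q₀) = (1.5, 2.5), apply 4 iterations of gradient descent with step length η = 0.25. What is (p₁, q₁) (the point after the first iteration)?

(0, -5.25)

∇E = (10p - 10q + 16, -10p + 20q - 4)
Step 1: at (1.5, 2.5), ∇E = (6, 31) → (1.5, 2.5) − 0.25·(6, 31) = (0, -5.25)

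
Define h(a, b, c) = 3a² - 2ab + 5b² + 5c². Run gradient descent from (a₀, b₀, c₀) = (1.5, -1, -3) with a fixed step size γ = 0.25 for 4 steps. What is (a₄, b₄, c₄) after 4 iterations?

∇h = (6a - 2b, -2a + 10b, 10c)
(a₁, b₁, c₁) = (1.5, -1, -3) − 0.25·(11, -13, -30) = (-1.25, 2.25, 4.5)
(a₂, b₂, c₂) = (-1.25, 2.25, 4.5) − 0.25·(-12, 25, 45) = (1.75, -4, -6.75)
(a₃, b₃, c₃) = (1.75, -4, -6.75) − 0.25·(18.5, -43.5, -67.5) = (-2.875, 6.875, 10.125)
(a₄, b₄, c₄) = (-2.875, 6.875, 10.125) − 0.25·(-31, 74.5, 101.25) = (4.875, -11.75, -15.1875)

(4.875, -11.75, -15.1875)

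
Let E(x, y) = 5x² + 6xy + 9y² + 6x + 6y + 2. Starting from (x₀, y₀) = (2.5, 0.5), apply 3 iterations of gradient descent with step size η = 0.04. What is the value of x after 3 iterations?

0.297504

∇E = (10x + 6y + 6, 6x + 18y + 6)
(x₁, y₁) = (2.5, 0.5) − 0.04·(34, 30) = (1.14, -0.7)
(x₂, y₂) = (1.14, -0.7) − 0.04·(13.2, 0.24) = (0.612, -0.7096)
(x₃, y₃) = (0.612, -0.7096) − 0.04·(7.8624, -3.1008) = (0.297504, -0.585568)
x = 0.297504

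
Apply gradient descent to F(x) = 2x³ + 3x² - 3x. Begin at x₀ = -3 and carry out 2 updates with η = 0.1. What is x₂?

F′(x) = 6x² + 6x - 3
x₁ = -3 − 0.1·33 = -6.3
x₂ = -6.3 − 0.1·197.34 = -26.034

-26.034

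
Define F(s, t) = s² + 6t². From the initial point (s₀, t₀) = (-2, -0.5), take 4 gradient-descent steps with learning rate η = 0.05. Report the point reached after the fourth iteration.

∇F = (2s, 12t)
Step 1: at (-2, -0.5), ∇F = (-4, -6) → (-2, -0.5) − 0.05·(-4, -6) = (-1.8, -0.2)
Step 2: at (-1.8, -0.2), ∇F = (-3.6, -2.4) → (-1.8, -0.2) − 0.05·(-3.6, -2.4) = (-1.62, -0.08)
Step 3: at (-1.62, -0.08), ∇F = (-3.24, -0.96) → (-1.62, -0.08) − 0.05·(-3.24, -0.96) = (-1.458, -0.032)
Step 4: at (-1.458, -0.032), ∇F = (-2.916, -0.384) → (-1.458, -0.032) − 0.05·(-2.916, -0.384) = (-1.3122, -0.0128)

(-1.3122, -0.0128)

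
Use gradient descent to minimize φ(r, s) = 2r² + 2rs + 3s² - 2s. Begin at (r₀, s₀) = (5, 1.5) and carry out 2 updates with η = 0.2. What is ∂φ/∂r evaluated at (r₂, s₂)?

∇φ = (4r + 2s, 2r + 6s - 2)
Step 1: at (5, 1.5), ∇φ = (23, 17) → (5, 1.5) − 0.2·(23, 17) = (0.4, -1.9)
Step 2: at (0.4, -1.9), ∇φ = (-2.2, -12.6) → (0.4, -1.9) − 0.2·(-2.2, -12.6) = (0.84, 0.62)
∂φ/∂r at (0.84, 0.62) = 4.6

4.6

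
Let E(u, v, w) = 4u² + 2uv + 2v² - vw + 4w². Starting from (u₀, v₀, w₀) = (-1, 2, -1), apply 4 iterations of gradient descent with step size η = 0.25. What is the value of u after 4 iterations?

∇E = (8u + 2v, 2u + 4v - w, -v + 8w)
Step 1: at (-1, 2, -1), ∇E = (-4, 7, -10) → (-1, 2, -1) − 0.25·(-4, 7, -10) = (0, 0.25, 1.5)
Step 2: at (0, 0.25, 1.5), ∇E = (0.5, -0.5, 11.75) → (0, 0.25, 1.5) − 0.25·(0.5, -0.5, 11.75) = (-0.125, 0.375, -1.4375)
Step 3: at (-0.125, 0.375, -1.4375), ∇E = (-0.25, 2.6875, -11.875) → (-0.125, 0.375, -1.4375) − 0.25·(-0.25, 2.6875, -11.875) = (-0.0625, -0.296875, 1.53125)
Step 4: at (-0.0625, -0.296875, 1.53125), ∇E = (-1.09375, -2.84375, 12.546875) → (-0.0625, -0.296875, 1.53125) − 0.25·(-1.09375, -2.84375, 12.546875) = (0.2109375, 0.4140625, -1.60546875)
u = 0.2109375

0.2109375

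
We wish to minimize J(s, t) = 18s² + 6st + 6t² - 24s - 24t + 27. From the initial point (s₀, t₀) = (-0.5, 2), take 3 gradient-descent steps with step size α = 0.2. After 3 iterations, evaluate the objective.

∇J = (36s + 6t - 24, 6s + 12t - 24)
Step 1: at (-0.5, 2), ∇J = (-30, -3) → (-0.5, 2) − 0.2·(-30, -3) = (5.5, 2.6)
Step 2: at (5.5, 2.6), ∇J = (189.6, 40.2) → (5.5, 2.6) − 0.2·(189.6, 40.2) = (-32.42, -5.44)
Step 3: at (-32.42, -5.44), ∇J = (-1223.76, -283.8) → (-32.42, -5.44) − 0.2·(-1223.76, -283.8) = (212.332, 51.32)
J(212.332, 51.32) = 886410.883872

886410.883872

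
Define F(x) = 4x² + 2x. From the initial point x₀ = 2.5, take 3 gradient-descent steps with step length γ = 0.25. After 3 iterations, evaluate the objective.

F′(x) = 8x + 2
x₁ = 2.5 − 0.25·22 = -3
x₂ = -3 − 0.25·(-22) = 2.5
x₃ = 2.5 − 0.25·22 = -3
F(-3) = 30

30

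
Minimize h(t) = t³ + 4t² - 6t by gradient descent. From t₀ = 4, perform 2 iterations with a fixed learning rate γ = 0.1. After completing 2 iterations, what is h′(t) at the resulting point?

3.380912

h′(t) = 3t² + 8t - 6
Step 1: h′(4) = 74; t₁ = 4 − 0.1·74 = -3.4
Step 2: h′(-3.4) = 1.48; t₂ = -3.4 − 0.1·1.48 = -3.548
h′(t) at (-3.548) = 3.380912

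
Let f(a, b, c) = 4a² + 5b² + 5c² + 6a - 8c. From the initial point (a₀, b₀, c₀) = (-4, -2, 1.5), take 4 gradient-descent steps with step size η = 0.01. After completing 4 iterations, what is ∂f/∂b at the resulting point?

-13.122

∇f = (8a + 6, 10b, 10c - 8)
Step 1: at (-4, -2, 1.5), ∇f = (-26, -20, 7) → (-4, -2, 1.5) − 0.01·(-26, -20, 7) = (-3.74, -1.8, 1.43)
Step 2: at (-3.74, -1.8, 1.43), ∇f = (-23.92, -18, 6.3) → (-3.74, -1.8, 1.43) − 0.01·(-23.92, -18, 6.3) = (-3.5008, -1.62, 1.367)
Step 3: at (-3.5008, -1.62, 1.367), ∇f = (-22.0064, -16.2, 5.67) → (-3.5008, -1.62, 1.367) − 0.01·(-22.0064, -16.2, 5.67) = (-3.280736, -1.458, 1.3103)
Step 4: at (-3.280736, -1.458, 1.3103), ∇f = (-20.245888, -14.58, 5.103) → (-3.280736, -1.458, 1.3103) − 0.01·(-20.245888, -14.58, 5.103) = (-3.07827712, -1.3122, 1.25927)
∂f/∂b at (-3.07827712, -1.3122, 1.25927) = -13.122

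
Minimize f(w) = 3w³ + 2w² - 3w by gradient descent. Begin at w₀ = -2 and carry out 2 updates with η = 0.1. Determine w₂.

-20.625

f′(w) = 9w² + 4w - 3
Step 1: f′(-2) = 25; w₁ = -2 − 0.1·25 = -4.5
Step 2: f′(-4.5) = 161.25; w₂ = -4.5 − 0.1·161.25 = -20.625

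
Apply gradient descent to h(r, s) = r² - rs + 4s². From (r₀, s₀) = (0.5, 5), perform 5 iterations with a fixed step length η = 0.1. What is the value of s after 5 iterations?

∇h = (2r - s, -r + 8s)
(r₁, s₁) = (0.5, 5) − 0.1·(-4, 39.5) = (0.9, 1.05)
(r₂, s₂) = (0.9, 1.05) − 0.1·(0.75, 7.5) = (0.825, 0.3)
(r₃, s₃) = (0.825, 0.3) − 0.1·(1.35, 1.575) = (0.69, 0.1425)
(r₄, s₄) = (0.69, 0.1425) − 0.1·(1.2375, 0.45) = (0.56625, 0.0975)
(r₅, s₅) = (0.56625, 0.0975) − 0.1·(1.035, 0.21375) = (0.46275, 0.076125)
s = 0.076125

0.076125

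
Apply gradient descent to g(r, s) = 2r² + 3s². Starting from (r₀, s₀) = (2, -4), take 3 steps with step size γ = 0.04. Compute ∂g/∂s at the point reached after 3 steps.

∇g = (4r, 6s)
Step 1: at (2, -4), ∇g = (8, -24) → (2, -4) − 0.04·(8, -24) = (1.68, -3.04)
Step 2: at (1.68, -3.04), ∇g = (6.72, -18.24) → (1.68, -3.04) − 0.04·(6.72, -18.24) = (1.4112, -2.3104)
Step 3: at (1.4112, -2.3104), ∇g = (5.6448, -13.8624) → (1.4112, -2.3104) − 0.04·(5.6448, -13.8624) = (1.185408, -1.755904)
∂g/∂s at (1.185408, -1.755904) = -10.535424

-10.535424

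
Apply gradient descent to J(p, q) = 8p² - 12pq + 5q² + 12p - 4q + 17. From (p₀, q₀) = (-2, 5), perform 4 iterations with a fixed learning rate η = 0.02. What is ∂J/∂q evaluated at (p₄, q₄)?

∇J = (16p - 12q + 12, -12p + 10q - 4)
Step 1: at (-2, 5), ∇J = (-80, 70) → (-2, 5) − 0.02·(-80, 70) = (-0.4, 3.6)
Step 2: at (-0.4, 3.6), ∇J = (-37.6, 36.8) → (-0.4, 3.6) − 0.02·(-37.6, 36.8) = (0.352, 2.864)
Step 3: at (0.352, 2.864), ∇J = (-16.736, 20.416) → (0.352, 2.864) − 0.02·(-16.736, 20.416) = (0.68672, 2.45568)
Step 4: at (0.68672, 2.45568), ∇J = (-6.48064, 12.31616) → (0.68672, 2.45568) − 0.02·(-6.48064, 12.31616) = (0.8163328, 2.2093568)
∂J/∂q at (0.8163328, 2.2093568) = 8.2975744

8.2975744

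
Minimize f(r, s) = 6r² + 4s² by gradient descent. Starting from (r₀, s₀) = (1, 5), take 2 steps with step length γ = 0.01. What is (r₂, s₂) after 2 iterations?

∇f = (12r, 8s)
(r₁, s₁) = (1, 5) − 0.01·(12, 40) = (0.88, 4.6)
(r₂, s₂) = (0.88, 4.6) − 0.01·(10.56, 36.8) = (0.7744, 4.232)

(0.7744, 4.232)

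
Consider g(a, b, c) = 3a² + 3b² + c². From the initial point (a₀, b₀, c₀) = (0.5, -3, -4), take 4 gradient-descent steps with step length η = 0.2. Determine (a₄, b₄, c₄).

(0.0008, -0.0048, -0.5184)

∇g = (6a, 6b, 2c)
Step 1: at (0.5, -3, -4), ∇g = (3, -18, -8) → (0.5, -3, -4) − 0.2·(3, -18, -8) = (-0.1, 0.6, -2.4)
Step 2: at (-0.1, 0.6, -2.4), ∇g = (-0.6, 3.6, -4.8) → (-0.1, 0.6, -2.4) − 0.2·(-0.6, 3.6, -4.8) = (0.02, -0.12, -1.44)
Step 3: at (0.02, -0.12, -1.44), ∇g = (0.12, -0.72, -2.88) → (0.02, -0.12, -1.44) − 0.2·(0.12, -0.72, -2.88) = (-0.004, 0.024, -0.864)
Step 4: at (-0.004, 0.024, -0.864), ∇g = (-0.024, 0.144, -1.728) → (-0.004, 0.024, -0.864) − 0.2·(-0.024, 0.144, -1.728) = (0.0008, -0.0048, -0.5184)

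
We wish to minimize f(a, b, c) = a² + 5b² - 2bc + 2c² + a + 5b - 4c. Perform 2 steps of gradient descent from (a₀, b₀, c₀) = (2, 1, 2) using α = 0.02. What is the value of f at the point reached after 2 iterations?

∇f = (2a + 1, 10b - 2c + 5, -2b + 4c - 4)
Step 1: at (2, 1, 2), ∇f = (5, 11, 2) → (2, 1, 2) − 0.02·(5, 11, 2) = (1.9, 0.78, 1.96)
Step 2: at (1.9, 0.78, 1.96), ∇f = (4.8, 8.88, 2.28) → (1.9, 0.78, 1.96) − 0.02·(4.8, 8.88, 2.28) = (1.804, 0.6024, 1.9144)
f(1.804, 0.6024, 1.9144) = 7.2506304

7.2506304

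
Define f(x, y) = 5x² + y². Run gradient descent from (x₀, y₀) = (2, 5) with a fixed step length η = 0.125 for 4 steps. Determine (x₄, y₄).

(0.0078125, 1.58203125)

∇f = (10x, 2y)
(x₁, y₁) = (2, 5) − 0.125·(20, 10) = (-0.5, 3.75)
(x₂, y₂) = (-0.5, 3.75) − 0.125·(-5, 7.5) = (0.125, 2.8125)
(x₃, y₃) = (0.125, 2.8125) − 0.125·(1.25, 5.625) = (-0.03125, 2.109375)
(x₄, y₄) = (-0.03125, 2.109375) − 0.125·(-0.3125, 4.21875) = (0.0078125, 1.58203125)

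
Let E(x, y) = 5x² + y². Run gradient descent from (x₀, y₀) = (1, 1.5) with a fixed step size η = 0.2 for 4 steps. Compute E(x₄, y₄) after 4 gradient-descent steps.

5.03779136

∇E = (10x, 2y)
Step 1: at (1, 1.5), ∇E = (10, 3) → (1, 1.5) − 0.2·(10, 3) = (-1, 0.9)
Step 2: at (-1, 0.9), ∇E = (-10, 1.8) → (-1, 0.9) − 0.2·(-10, 1.8) = (1, 0.54)
Step 3: at (1, 0.54), ∇E = (10, 1.08) → (1, 0.54) − 0.2·(10, 1.08) = (-1, 0.324)
Step 4: at (-1, 0.324), ∇E = (-10, 0.648) → (-1, 0.324) − 0.2·(-10, 0.648) = (1, 0.1944)
E(1, 0.1944) = 5.03779136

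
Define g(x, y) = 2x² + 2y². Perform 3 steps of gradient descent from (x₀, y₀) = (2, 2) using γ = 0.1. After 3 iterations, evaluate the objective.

∇g = (4x, 4y)
(x₁, y₁) = (2, 2) − 0.1·(8, 8) = (1.2, 1.2)
(x₂, y₂) = (1.2, 1.2) − 0.1·(4.8, 4.8) = (0.72, 0.72)
(x₃, y₃) = (0.72, 0.72) − 0.1·(2.88, 2.88) = (0.432, 0.432)
g(0.432, 0.432) = 0.746496

0.746496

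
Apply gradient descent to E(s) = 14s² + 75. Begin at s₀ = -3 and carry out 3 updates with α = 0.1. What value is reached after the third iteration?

17.496

E′(s) = 28s
s₁ = -3 − 0.1·(-84) = 5.4
s₂ = 5.4 − 0.1·151.2 = -9.72
s₃ = -9.72 − 0.1·(-272.16) = 17.496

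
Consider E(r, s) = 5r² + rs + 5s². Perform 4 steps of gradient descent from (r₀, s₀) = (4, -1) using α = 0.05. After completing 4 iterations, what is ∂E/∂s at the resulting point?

-1.3822875

∇E = (10r + s, r + 10s)
Step 1: at (4, -1), ∇E = (39, -6) → (4, -1) − 0.05·(39, -6) = (2.05, -0.7)
Step 2: at (2.05, -0.7), ∇E = (19.8, -4.95) → (2.05, -0.7) − 0.05·(19.8, -4.95) = (1.06, -0.4525)
Step 3: at (1.06, -0.4525), ∇E = (10.1475, -3.465) → (1.06, -0.4525) − 0.05·(10.1475, -3.465) = (0.552625, -0.27925)
Step 4: at (0.552625, -0.27925), ∇E = (5.247, -2.239875) → (0.552625, -0.27925) − 0.05·(5.247, -2.239875) = (0.290275, -0.16725625)
∂E/∂s at (0.290275, -0.16725625) = -1.3822875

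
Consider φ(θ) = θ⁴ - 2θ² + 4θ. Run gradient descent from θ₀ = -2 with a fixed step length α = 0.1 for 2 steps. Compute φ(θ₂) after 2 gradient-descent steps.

-1.8944

φ′(θ) = 4θ³ - 4θ + 4
Step 1: φ′(-2) = -20; θ₁ = -2 − 0.1·(-20) = 0
Step 2: φ′(0) = 4; θ₂ = 0 − 0.1·4 = -0.4
φ(-0.4) = -1.8944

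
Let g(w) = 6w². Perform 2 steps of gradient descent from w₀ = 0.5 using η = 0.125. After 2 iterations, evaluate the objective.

g′(w) = 12w
Step 1: g′(0.5) = 6; w₁ = 0.5 − 0.125·6 = -0.25
Step 2: g′(-0.25) = -3; w₂ = -0.25 − 0.125·(-3) = 0.125
g(0.125) = 0.09375

0.09375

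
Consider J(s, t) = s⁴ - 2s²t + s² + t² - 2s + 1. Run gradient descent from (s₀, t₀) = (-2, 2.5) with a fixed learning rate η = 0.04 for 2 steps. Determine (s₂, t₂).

∇J = (4s³ - 4st + 2s - 2, -2s² + 2t)
Step 1: at (-2, 2.5), ∇J = (-18, -3) → (-2, 2.5) − 0.04·(-18, -3) = (-1.28, 2.62)
Step 2: at (-1.28, 2.62), ∇J = (0.465792, 1.9632) → (-1.28, 2.62) − 0.04·(0.465792, 1.9632) = (-1.29863168, 2.541472)

(-1.29863168, 2.541472)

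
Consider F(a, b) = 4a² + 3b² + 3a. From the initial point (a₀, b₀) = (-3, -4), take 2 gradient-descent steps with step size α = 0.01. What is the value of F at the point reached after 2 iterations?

56.65903104

∇F = (8a + 3, 6b)
Step 1: at (-3, -4), ∇F = (-21, -24) → (-3, -4) − 0.01·(-21, -24) = (-2.79, -3.76)
Step 2: at (-2.79, -3.76), ∇F = (-19.32, -22.56) → (-2.79, -3.76) − 0.01·(-19.32, -22.56) = (-2.5968, -3.5344)
F(-2.5968, -3.5344) = 56.65903104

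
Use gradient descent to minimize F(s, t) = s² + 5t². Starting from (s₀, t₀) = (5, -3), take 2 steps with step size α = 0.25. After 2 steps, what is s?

∇F = (2s, 10t)
(s₁, t₁) = (5, -3) − 0.25·(10, -30) = (2.5, 4.5)
(s₂, t₂) = (2.5, 4.5) − 0.25·(5, 45) = (1.25, -6.75)
s = 1.25

1.25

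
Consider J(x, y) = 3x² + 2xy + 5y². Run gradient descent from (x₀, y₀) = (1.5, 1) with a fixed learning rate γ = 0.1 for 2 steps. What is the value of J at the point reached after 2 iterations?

0.142

∇J = (6x + 2y, 2x + 10y)
(x₁, y₁) = (1.5, 1) − 0.1·(11, 13) = (0.4, -0.3)
(x₂, y₂) = (0.4, -0.3) − 0.1·(1.8, -2.2) = (0.22, -0.08)
J(0.22, -0.08) = 0.142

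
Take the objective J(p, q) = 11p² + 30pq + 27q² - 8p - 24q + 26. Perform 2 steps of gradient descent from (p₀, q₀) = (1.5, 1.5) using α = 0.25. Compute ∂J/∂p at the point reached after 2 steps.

18360

∇J = (22p + 30q - 8, 30p + 54q - 24)
(p₁, q₁) = (1.5, 1.5) − 0.25·(70, 102) = (-16, -24)
(p₂, q₂) = (-16, -24) − 0.25·(-1080, -1800) = (254, 426)
∂J/∂p at (254, 426) = 18360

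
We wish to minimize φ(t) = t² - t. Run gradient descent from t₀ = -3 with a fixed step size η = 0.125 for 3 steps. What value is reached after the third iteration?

-0.9765625

φ′(t) = 2t - 1
Step 1: φ′(-3) = -7; t₁ = -3 − 0.125·(-7) = -2.125
Step 2: φ′(-2.125) = -5.25; t₂ = -2.125 − 0.125·(-5.25) = -1.46875
Step 3: φ′(-1.46875) = -3.9375; t₃ = -1.46875 − 0.125·(-3.9375) = -0.9765625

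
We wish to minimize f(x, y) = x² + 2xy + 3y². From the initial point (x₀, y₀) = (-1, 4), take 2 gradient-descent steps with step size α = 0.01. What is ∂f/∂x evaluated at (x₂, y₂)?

4.92

∇f = (2x + 2y, 2x + 6y)
Step 1: at (-1, 4), ∇f = (6, 22) → (-1, 4) − 0.01·(6, 22) = (-1.06, 3.78)
Step 2: at (-1.06, 3.78), ∇f = (5.44, 20.56) → (-1.06, 3.78) − 0.01·(5.44, 20.56) = (-1.1144, 3.5744)
∂f/∂x at (-1.1144, 3.5744) = 4.92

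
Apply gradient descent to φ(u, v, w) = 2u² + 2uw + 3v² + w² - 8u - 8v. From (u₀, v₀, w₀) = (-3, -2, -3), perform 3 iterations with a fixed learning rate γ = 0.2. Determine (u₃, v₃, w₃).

∇φ = (4u + 2w - 8, 6v - 8, 2u + 2w)
(u₁, v₁, w₁) = (-3, -2, -3) − 0.2·(-26, -20, -12) = (2.2, 2, -0.6)
(u₂, v₂, w₂) = (2.2, 2, -0.6) − 0.2·(-0.4, 4, 3.2) = (2.28, 1.2, -1.24)
(u₃, v₃, w₃) = (2.28, 1.2, -1.24) − 0.2·(-1.36, -0.8, 2.08) = (2.552, 1.36, -1.656)

(2.552, 1.36, -1.656)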